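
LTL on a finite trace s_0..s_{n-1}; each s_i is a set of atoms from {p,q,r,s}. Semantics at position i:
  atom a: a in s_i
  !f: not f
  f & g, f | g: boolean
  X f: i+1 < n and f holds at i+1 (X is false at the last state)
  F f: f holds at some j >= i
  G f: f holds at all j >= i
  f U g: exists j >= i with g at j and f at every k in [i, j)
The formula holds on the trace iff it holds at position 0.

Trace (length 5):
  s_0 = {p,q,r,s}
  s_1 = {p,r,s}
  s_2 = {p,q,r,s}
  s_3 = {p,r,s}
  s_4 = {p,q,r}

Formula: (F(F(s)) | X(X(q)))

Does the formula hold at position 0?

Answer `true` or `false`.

s_0={p,q,r,s}: (F(F(s)) | X(X(q)))=True F(F(s))=True F(s)=True s=True X(X(q))=True X(q)=False q=True
s_1={p,r,s}: (F(F(s)) | X(X(q)))=True F(F(s))=True F(s)=True s=True X(X(q))=False X(q)=True q=False
s_2={p,q,r,s}: (F(F(s)) | X(X(q)))=True F(F(s))=True F(s)=True s=True X(X(q))=True X(q)=False q=True
s_3={p,r,s}: (F(F(s)) | X(X(q)))=True F(F(s))=True F(s)=True s=True X(X(q))=False X(q)=True q=False
s_4={p,q,r}: (F(F(s)) | X(X(q)))=False F(F(s))=False F(s)=False s=False X(X(q))=False X(q)=False q=True

Answer: true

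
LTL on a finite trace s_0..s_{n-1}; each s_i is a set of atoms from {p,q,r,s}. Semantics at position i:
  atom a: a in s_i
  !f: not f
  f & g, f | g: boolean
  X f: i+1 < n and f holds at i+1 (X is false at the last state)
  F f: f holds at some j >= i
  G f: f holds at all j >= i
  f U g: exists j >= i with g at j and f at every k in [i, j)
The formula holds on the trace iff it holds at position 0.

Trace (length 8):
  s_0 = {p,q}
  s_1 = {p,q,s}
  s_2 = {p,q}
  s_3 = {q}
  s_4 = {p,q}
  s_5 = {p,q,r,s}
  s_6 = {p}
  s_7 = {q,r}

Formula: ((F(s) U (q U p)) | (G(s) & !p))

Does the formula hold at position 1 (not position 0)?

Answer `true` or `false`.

s_0={p,q}: ((F(s) U (q U p)) | (G(s) & !p))=True (F(s) U (q U p))=True F(s)=True s=False (q U p)=True q=True p=True (G(s) & !p)=False G(s)=False !p=False
s_1={p,q,s}: ((F(s) U (q U p)) | (G(s) & !p))=True (F(s) U (q U p))=True F(s)=True s=True (q U p)=True q=True p=True (G(s) & !p)=False G(s)=False !p=False
s_2={p,q}: ((F(s) U (q U p)) | (G(s) & !p))=True (F(s) U (q U p))=True F(s)=True s=False (q U p)=True q=True p=True (G(s) & !p)=False G(s)=False !p=False
s_3={q}: ((F(s) U (q U p)) | (G(s) & !p))=True (F(s) U (q U p))=True F(s)=True s=False (q U p)=True q=True p=False (G(s) & !p)=False G(s)=False !p=True
s_4={p,q}: ((F(s) U (q U p)) | (G(s) & !p))=True (F(s) U (q U p))=True F(s)=True s=False (q U p)=True q=True p=True (G(s) & !p)=False G(s)=False !p=False
s_5={p,q,r,s}: ((F(s) U (q U p)) | (G(s) & !p))=True (F(s) U (q U p))=True F(s)=True s=True (q U p)=True q=True p=True (G(s) & !p)=False G(s)=False !p=False
s_6={p}: ((F(s) U (q U p)) | (G(s) & !p))=True (F(s) U (q U p))=True F(s)=False s=False (q U p)=True q=False p=True (G(s) & !p)=False G(s)=False !p=False
s_7={q,r}: ((F(s) U (q U p)) | (G(s) & !p))=False (F(s) U (q U p))=False F(s)=False s=False (q U p)=False q=True p=False (G(s) & !p)=False G(s)=False !p=True
Evaluating at position 1: result = True

Answer: true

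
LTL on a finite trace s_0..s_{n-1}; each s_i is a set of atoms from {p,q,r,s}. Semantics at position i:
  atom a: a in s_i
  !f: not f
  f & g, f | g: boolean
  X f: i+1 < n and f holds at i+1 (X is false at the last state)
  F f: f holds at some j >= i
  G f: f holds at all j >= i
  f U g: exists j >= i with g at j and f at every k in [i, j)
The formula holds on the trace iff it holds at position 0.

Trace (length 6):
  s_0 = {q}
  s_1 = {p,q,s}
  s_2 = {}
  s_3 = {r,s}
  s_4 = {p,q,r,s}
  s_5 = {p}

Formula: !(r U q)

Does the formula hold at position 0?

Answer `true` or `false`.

Answer: false

Derivation:
s_0={q}: !(r U q)=False (r U q)=True r=False q=True
s_1={p,q,s}: !(r U q)=False (r U q)=True r=False q=True
s_2={}: !(r U q)=True (r U q)=False r=False q=False
s_3={r,s}: !(r U q)=False (r U q)=True r=True q=False
s_4={p,q,r,s}: !(r U q)=False (r U q)=True r=True q=True
s_5={p}: !(r U q)=True (r U q)=False r=False q=False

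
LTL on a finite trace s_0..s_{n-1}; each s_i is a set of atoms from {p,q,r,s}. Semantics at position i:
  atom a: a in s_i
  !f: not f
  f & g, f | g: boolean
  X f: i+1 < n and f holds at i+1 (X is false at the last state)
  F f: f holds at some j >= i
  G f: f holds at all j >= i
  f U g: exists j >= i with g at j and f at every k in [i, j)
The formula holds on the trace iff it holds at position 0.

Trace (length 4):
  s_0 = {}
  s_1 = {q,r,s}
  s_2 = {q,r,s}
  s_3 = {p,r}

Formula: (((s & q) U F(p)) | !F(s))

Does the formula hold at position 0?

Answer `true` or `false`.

s_0={}: (((s & q) U F(p)) | !F(s))=True ((s & q) U F(p))=True (s & q)=False s=False q=False F(p)=True p=False !F(s)=False F(s)=True
s_1={q,r,s}: (((s & q) U F(p)) | !F(s))=True ((s & q) U F(p))=True (s & q)=True s=True q=True F(p)=True p=False !F(s)=False F(s)=True
s_2={q,r,s}: (((s & q) U F(p)) | !F(s))=True ((s & q) U F(p))=True (s & q)=True s=True q=True F(p)=True p=False !F(s)=False F(s)=True
s_3={p,r}: (((s & q) U F(p)) | !F(s))=True ((s & q) U F(p))=True (s & q)=False s=False q=False F(p)=True p=True !F(s)=True F(s)=False

Answer: true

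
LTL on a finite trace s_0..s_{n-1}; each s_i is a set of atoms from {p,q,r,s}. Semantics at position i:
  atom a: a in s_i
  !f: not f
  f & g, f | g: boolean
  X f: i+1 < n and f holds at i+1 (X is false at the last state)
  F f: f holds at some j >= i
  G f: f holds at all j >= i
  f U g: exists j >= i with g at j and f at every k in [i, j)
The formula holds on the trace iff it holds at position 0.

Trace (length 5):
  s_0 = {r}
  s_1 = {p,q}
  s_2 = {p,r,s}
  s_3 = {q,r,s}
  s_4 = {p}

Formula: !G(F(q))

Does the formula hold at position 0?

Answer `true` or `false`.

Answer: true

Derivation:
s_0={r}: !G(F(q))=True G(F(q))=False F(q)=True q=False
s_1={p,q}: !G(F(q))=True G(F(q))=False F(q)=True q=True
s_2={p,r,s}: !G(F(q))=True G(F(q))=False F(q)=True q=False
s_3={q,r,s}: !G(F(q))=True G(F(q))=False F(q)=True q=True
s_4={p}: !G(F(q))=True G(F(q))=False F(q)=False q=False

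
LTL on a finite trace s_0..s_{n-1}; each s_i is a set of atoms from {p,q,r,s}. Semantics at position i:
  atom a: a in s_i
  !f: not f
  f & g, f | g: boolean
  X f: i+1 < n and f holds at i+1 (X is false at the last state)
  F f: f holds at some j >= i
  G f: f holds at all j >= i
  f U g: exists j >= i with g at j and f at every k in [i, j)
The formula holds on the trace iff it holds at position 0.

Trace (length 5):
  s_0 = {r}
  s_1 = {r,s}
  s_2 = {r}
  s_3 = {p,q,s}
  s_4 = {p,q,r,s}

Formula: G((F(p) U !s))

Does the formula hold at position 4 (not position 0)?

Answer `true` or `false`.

s_0={r}: G((F(p) U !s))=False (F(p) U !s)=True F(p)=True p=False !s=True s=False
s_1={r,s}: G((F(p) U !s))=False (F(p) U !s)=True F(p)=True p=False !s=False s=True
s_2={r}: G((F(p) U !s))=False (F(p) U !s)=True F(p)=True p=False !s=True s=False
s_3={p,q,s}: G((F(p) U !s))=False (F(p) U !s)=False F(p)=True p=True !s=False s=True
s_4={p,q,r,s}: G((F(p) U !s))=False (F(p) U !s)=False F(p)=True p=True !s=False s=True
Evaluating at position 4: result = False

Answer: false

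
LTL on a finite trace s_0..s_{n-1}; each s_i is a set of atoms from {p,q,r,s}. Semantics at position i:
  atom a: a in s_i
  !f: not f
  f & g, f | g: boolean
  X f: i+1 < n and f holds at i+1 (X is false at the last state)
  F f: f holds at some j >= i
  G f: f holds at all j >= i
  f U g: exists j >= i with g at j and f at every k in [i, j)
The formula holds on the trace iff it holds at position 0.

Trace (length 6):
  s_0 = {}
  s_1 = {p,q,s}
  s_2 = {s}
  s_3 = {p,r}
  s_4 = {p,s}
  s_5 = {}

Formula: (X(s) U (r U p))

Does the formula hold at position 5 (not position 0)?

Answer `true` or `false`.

Answer: false

Derivation:
s_0={}: (X(s) U (r U p))=True X(s)=True s=False (r U p)=False r=False p=False
s_1={p,q,s}: (X(s) U (r U p))=True X(s)=True s=True (r U p)=True r=False p=True
s_2={s}: (X(s) U (r U p))=False X(s)=False s=True (r U p)=False r=False p=False
s_3={p,r}: (X(s) U (r U p))=True X(s)=True s=False (r U p)=True r=True p=True
s_4={p,s}: (X(s) U (r U p))=True X(s)=False s=True (r U p)=True r=False p=True
s_5={}: (X(s) U (r U p))=False X(s)=False s=False (r U p)=False r=False p=False
Evaluating at position 5: result = False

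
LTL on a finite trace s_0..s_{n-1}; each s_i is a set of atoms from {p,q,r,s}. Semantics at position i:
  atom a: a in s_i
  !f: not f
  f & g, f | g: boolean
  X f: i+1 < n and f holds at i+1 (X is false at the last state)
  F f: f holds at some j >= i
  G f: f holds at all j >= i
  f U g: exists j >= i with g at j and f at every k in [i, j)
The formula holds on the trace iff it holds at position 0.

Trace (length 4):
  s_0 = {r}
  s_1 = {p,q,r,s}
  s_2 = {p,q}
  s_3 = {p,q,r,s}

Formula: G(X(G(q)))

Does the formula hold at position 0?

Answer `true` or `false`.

Answer: false

Derivation:
s_0={r}: G(X(G(q)))=False X(G(q))=True G(q)=False q=False
s_1={p,q,r,s}: G(X(G(q)))=False X(G(q))=True G(q)=True q=True
s_2={p,q}: G(X(G(q)))=False X(G(q))=True G(q)=True q=True
s_3={p,q,r,s}: G(X(G(q)))=False X(G(q))=False G(q)=True q=True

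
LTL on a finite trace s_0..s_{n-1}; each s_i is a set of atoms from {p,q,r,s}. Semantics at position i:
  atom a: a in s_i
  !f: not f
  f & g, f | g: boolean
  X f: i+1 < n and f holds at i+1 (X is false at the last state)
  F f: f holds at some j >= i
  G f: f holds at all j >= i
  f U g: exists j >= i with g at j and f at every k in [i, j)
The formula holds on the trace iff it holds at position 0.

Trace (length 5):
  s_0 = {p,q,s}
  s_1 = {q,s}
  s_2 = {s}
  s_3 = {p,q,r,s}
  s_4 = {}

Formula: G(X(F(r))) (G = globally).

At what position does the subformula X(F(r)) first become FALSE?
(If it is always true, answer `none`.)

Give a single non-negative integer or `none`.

Answer: 3

Derivation:
s_0={p,q,s}: X(F(r))=True F(r)=True r=False
s_1={q,s}: X(F(r))=True F(r)=True r=False
s_2={s}: X(F(r))=True F(r)=True r=False
s_3={p,q,r,s}: X(F(r))=False F(r)=True r=True
s_4={}: X(F(r))=False F(r)=False r=False
G(X(F(r))) holds globally = False
First violation at position 3.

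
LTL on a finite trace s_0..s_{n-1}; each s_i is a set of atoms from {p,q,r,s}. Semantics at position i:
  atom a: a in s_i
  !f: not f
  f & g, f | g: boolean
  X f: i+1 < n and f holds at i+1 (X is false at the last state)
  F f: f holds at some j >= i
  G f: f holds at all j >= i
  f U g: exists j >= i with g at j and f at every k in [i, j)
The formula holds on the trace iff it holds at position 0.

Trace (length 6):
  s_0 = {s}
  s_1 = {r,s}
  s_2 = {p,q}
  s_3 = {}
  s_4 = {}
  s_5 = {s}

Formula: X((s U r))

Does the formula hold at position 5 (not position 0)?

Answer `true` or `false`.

s_0={s}: X((s U r))=True (s U r)=True s=True r=False
s_1={r,s}: X((s U r))=False (s U r)=True s=True r=True
s_2={p,q}: X((s U r))=False (s U r)=False s=False r=False
s_3={}: X((s U r))=False (s U r)=False s=False r=False
s_4={}: X((s U r))=False (s U r)=False s=False r=False
s_5={s}: X((s U r))=False (s U r)=False s=True r=False
Evaluating at position 5: result = False

Answer: false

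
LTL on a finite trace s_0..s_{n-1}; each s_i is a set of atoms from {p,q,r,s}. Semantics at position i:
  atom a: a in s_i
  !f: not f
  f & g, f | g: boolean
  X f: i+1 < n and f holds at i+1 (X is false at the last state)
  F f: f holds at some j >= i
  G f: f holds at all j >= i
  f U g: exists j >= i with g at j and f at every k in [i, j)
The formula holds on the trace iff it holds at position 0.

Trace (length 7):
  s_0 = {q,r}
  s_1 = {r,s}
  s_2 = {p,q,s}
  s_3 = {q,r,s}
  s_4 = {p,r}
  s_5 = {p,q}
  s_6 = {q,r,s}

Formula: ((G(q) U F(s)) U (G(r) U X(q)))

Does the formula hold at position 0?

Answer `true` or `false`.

Answer: true

Derivation:
s_0={q,r}: ((G(q) U F(s)) U (G(r) U X(q)))=True (G(q) U F(s))=True G(q)=False q=True F(s)=True s=False (G(r) U X(q))=False G(r)=False r=True X(q)=False
s_1={r,s}: ((G(q) U F(s)) U (G(r) U X(q)))=True (G(q) U F(s))=True G(q)=False q=False F(s)=True s=True (G(r) U X(q))=True G(r)=False r=True X(q)=True
s_2={p,q,s}: ((G(q) U F(s)) U (G(r) U X(q)))=True (G(q) U F(s))=True G(q)=False q=True F(s)=True s=True (G(r) U X(q))=True G(r)=False r=False X(q)=True
s_3={q,r,s}: ((G(q) U F(s)) U (G(r) U X(q)))=True (G(q) U F(s))=True G(q)=False q=True F(s)=True s=True (G(r) U X(q))=False G(r)=False r=True X(q)=False
s_4={p,r}: ((G(q) U F(s)) U (G(r) U X(q)))=True (G(q) U F(s))=True G(q)=False q=False F(s)=True s=False (G(r) U X(q))=True G(r)=False r=True X(q)=True
s_5={p,q}: ((G(q) U F(s)) U (G(r) U X(q)))=True (G(q) U F(s))=True G(q)=True q=True F(s)=True s=False (G(r) U X(q))=True G(r)=False r=False X(q)=True
s_6={q,r,s}: ((G(q) U F(s)) U (G(r) U X(q)))=False (G(q) U F(s))=True G(q)=True q=True F(s)=True s=True (G(r) U X(q))=False G(r)=True r=True X(q)=False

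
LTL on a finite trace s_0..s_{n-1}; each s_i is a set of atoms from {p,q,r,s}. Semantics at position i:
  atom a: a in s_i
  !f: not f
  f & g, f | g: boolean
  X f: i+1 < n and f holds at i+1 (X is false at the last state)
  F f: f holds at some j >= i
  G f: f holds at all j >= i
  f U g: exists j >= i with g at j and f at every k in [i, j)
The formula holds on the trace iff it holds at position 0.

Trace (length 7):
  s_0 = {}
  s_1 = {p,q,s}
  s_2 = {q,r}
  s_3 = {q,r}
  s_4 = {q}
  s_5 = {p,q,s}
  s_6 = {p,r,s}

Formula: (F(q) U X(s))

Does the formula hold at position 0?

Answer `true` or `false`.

Answer: true

Derivation:
s_0={}: (F(q) U X(s))=True F(q)=True q=False X(s)=True s=False
s_1={p,q,s}: (F(q) U X(s))=True F(q)=True q=True X(s)=False s=True
s_2={q,r}: (F(q) U X(s))=True F(q)=True q=True X(s)=False s=False
s_3={q,r}: (F(q) U X(s))=True F(q)=True q=True X(s)=False s=False
s_4={q}: (F(q) U X(s))=True F(q)=True q=True X(s)=True s=False
s_5={p,q,s}: (F(q) U X(s))=True F(q)=True q=True X(s)=True s=True
s_6={p,r,s}: (F(q) U X(s))=False F(q)=False q=False X(s)=False s=True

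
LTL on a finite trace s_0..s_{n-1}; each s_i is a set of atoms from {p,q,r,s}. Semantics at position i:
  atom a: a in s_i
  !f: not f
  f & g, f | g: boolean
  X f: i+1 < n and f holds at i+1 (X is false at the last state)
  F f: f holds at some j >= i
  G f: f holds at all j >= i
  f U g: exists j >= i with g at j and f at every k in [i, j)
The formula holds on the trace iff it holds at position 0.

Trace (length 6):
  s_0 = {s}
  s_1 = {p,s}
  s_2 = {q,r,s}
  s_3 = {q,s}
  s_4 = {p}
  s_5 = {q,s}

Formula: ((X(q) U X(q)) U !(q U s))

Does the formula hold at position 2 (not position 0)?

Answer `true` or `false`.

s_0={s}: ((X(q) U X(q)) U !(q U s))=False (X(q) U X(q))=False X(q)=False q=False !(q U s)=False (q U s)=True s=True
s_1={p,s}: ((X(q) U X(q)) U !(q U s))=False (X(q) U X(q))=True X(q)=True q=False !(q U s)=False (q U s)=True s=True
s_2={q,r,s}: ((X(q) U X(q)) U !(q U s))=False (X(q) U X(q))=True X(q)=True q=True !(q U s)=False (q U s)=True s=True
s_3={q,s}: ((X(q) U X(q)) U !(q U s))=False (X(q) U X(q))=False X(q)=False q=True !(q U s)=False (q U s)=True s=True
s_4={p}: ((X(q) U X(q)) U !(q U s))=True (X(q) U X(q))=True X(q)=True q=False !(q U s)=True (q U s)=False s=False
s_5={q,s}: ((X(q) U X(q)) U !(q U s))=False (X(q) U X(q))=False X(q)=False q=True !(q U s)=False (q U s)=True s=True
Evaluating at position 2: result = False

Answer: false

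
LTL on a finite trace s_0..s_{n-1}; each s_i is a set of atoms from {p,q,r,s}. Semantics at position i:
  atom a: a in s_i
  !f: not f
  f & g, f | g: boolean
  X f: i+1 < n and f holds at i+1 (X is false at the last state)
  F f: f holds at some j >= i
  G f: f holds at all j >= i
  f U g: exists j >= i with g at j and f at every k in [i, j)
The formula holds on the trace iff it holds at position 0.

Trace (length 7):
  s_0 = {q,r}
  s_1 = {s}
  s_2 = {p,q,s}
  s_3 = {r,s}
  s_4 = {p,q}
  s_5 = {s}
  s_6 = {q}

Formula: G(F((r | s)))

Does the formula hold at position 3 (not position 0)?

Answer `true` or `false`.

Answer: false

Derivation:
s_0={q,r}: G(F((r | s)))=False F((r | s))=True (r | s)=True r=True s=False
s_1={s}: G(F((r | s)))=False F((r | s))=True (r | s)=True r=False s=True
s_2={p,q,s}: G(F((r | s)))=False F((r | s))=True (r | s)=True r=False s=True
s_3={r,s}: G(F((r | s)))=False F((r | s))=True (r | s)=True r=True s=True
s_4={p,q}: G(F((r | s)))=False F((r | s))=True (r | s)=False r=False s=False
s_5={s}: G(F((r | s)))=False F((r | s))=True (r | s)=True r=False s=True
s_6={q}: G(F((r | s)))=False F((r | s))=False (r | s)=False r=False s=False
Evaluating at position 3: result = False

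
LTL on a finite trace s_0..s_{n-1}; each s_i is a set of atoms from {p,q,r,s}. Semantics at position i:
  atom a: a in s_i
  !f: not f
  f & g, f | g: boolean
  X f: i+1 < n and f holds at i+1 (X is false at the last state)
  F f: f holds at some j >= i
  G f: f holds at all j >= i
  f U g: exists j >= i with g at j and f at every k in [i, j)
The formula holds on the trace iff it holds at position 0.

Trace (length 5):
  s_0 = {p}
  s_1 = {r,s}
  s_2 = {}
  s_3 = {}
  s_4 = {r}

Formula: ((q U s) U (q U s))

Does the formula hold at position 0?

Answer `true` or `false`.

s_0={p}: ((q U s) U (q U s))=False (q U s)=False q=False s=False
s_1={r,s}: ((q U s) U (q U s))=True (q U s)=True q=False s=True
s_2={}: ((q U s) U (q U s))=False (q U s)=False q=False s=False
s_3={}: ((q U s) U (q U s))=False (q U s)=False q=False s=False
s_4={r}: ((q U s) U (q U s))=False (q U s)=False q=False s=False

Answer: false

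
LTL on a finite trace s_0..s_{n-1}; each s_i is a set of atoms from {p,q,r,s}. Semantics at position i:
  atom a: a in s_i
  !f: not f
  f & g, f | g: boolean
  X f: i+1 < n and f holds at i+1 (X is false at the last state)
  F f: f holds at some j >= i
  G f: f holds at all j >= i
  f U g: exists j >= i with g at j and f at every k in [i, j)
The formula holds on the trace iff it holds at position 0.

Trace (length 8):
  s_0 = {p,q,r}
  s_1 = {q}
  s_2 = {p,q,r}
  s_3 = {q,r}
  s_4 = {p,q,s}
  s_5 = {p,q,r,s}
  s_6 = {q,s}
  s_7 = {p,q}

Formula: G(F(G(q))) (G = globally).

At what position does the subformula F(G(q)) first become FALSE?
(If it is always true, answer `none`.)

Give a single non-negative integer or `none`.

s_0={p,q,r}: F(G(q))=True G(q)=True q=True
s_1={q}: F(G(q))=True G(q)=True q=True
s_2={p,q,r}: F(G(q))=True G(q)=True q=True
s_3={q,r}: F(G(q))=True G(q)=True q=True
s_4={p,q,s}: F(G(q))=True G(q)=True q=True
s_5={p,q,r,s}: F(G(q))=True G(q)=True q=True
s_6={q,s}: F(G(q))=True G(q)=True q=True
s_7={p,q}: F(G(q))=True G(q)=True q=True
G(F(G(q))) holds globally = True
No violation — formula holds at every position.

Answer: none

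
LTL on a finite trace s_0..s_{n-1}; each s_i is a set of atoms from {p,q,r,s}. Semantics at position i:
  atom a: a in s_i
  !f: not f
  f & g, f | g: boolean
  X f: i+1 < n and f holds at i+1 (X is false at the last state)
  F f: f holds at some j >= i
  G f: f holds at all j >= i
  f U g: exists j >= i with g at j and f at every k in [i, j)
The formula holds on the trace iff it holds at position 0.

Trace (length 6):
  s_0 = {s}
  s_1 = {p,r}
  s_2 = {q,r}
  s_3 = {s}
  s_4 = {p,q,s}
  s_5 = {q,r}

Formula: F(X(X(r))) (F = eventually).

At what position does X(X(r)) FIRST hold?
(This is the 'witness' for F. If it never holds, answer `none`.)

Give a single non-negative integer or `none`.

Answer: 0

Derivation:
s_0={s}: X(X(r))=True X(r)=True r=False
s_1={p,r}: X(X(r))=False X(r)=True r=True
s_2={q,r}: X(X(r))=False X(r)=False r=True
s_3={s}: X(X(r))=True X(r)=False r=False
s_4={p,q,s}: X(X(r))=False X(r)=True r=False
s_5={q,r}: X(X(r))=False X(r)=False r=True
F(X(X(r))) holds; first witness at position 0.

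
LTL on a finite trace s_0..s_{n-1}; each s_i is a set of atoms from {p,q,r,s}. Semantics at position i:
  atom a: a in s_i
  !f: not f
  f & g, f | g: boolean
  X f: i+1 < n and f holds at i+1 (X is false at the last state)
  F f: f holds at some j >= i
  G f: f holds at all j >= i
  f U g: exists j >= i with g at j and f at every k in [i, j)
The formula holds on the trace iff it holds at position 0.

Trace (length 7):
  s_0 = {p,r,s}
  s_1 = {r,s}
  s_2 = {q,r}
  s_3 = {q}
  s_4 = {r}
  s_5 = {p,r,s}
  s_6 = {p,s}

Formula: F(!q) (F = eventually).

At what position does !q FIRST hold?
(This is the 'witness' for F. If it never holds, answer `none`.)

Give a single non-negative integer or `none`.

Answer: 0

Derivation:
s_0={p,r,s}: !q=True q=False
s_1={r,s}: !q=True q=False
s_2={q,r}: !q=False q=True
s_3={q}: !q=False q=True
s_4={r}: !q=True q=False
s_5={p,r,s}: !q=True q=False
s_6={p,s}: !q=True q=False
F(!q) holds; first witness at position 0.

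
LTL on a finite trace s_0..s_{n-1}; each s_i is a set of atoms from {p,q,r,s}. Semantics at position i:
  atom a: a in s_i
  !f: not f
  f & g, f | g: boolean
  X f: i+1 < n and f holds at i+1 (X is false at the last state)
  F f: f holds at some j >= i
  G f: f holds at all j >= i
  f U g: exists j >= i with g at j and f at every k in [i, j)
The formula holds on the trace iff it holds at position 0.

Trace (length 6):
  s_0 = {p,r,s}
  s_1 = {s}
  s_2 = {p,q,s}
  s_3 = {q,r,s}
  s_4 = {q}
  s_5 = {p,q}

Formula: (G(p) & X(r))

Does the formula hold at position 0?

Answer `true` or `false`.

s_0={p,r,s}: (G(p) & X(r))=False G(p)=False p=True X(r)=False r=True
s_1={s}: (G(p) & X(r))=False G(p)=False p=False X(r)=False r=False
s_2={p,q,s}: (G(p) & X(r))=False G(p)=False p=True X(r)=True r=False
s_3={q,r,s}: (G(p) & X(r))=False G(p)=False p=False X(r)=False r=True
s_4={q}: (G(p) & X(r))=False G(p)=False p=False X(r)=False r=False
s_5={p,q}: (G(p) & X(r))=False G(p)=True p=True X(r)=False r=False

Answer: false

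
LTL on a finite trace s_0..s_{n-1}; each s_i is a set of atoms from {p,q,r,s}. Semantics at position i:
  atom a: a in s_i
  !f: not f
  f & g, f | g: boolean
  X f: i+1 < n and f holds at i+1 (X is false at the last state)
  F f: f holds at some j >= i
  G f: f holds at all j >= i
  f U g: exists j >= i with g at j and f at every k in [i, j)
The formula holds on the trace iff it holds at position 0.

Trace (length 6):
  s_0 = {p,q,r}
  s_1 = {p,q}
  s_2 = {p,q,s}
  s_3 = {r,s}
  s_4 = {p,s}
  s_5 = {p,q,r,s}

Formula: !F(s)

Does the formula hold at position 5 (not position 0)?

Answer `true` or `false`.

Answer: false

Derivation:
s_0={p,q,r}: !F(s)=False F(s)=True s=False
s_1={p,q}: !F(s)=False F(s)=True s=False
s_2={p,q,s}: !F(s)=False F(s)=True s=True
s_3={r,s}: !F(s)=False F(s)=True s=True
s_4={p,s}: !F(s)=False F(s)=True s=True
s_5={p,q,r,s}: !F(s)=False F(s)=True s=True
Evaluating at position 5: result = False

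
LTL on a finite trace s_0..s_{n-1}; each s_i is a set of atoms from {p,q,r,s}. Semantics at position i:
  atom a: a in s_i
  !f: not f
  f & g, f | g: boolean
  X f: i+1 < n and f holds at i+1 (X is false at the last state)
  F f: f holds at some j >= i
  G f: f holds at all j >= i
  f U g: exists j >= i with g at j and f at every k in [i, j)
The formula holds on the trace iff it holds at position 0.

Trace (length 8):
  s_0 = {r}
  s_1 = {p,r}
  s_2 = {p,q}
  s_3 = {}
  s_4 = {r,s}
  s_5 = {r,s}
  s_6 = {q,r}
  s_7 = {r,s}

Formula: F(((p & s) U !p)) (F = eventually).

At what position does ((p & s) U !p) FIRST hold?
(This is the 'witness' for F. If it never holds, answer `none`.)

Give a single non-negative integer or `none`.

Answer: 0

Derivation:
s_0={r}: ((p & s) U !p)=True (p & s)=False p=False s=False !p=True
s_1={p,r}: ((p & s) U !p)=False (p & s)=False p=True s=False !p=False
s_2={p,q}: ((p & s) U !p)=False (p & s)=False p=True s=False !p=False
s_3={}: ((p & s) U !p)=True (p & s)=False p=False s=False !p=True
s_4={r,s}: ((p & s) U !p)=True (p & s)=False p=False s=True !p=True
s_5={r,s}: ((p & s) U !p)=True (p & s)=False p=False s=True !p=True
s_6={q,r}: ((p & s) U !p)=True (p & s)=False p=False s=False !p=True
s_7={r,s}: ((p & s) U !p)=True (p & s)=False p=False s=True !p=True
F(((p & s) U !p)) holds; first witness at position 0.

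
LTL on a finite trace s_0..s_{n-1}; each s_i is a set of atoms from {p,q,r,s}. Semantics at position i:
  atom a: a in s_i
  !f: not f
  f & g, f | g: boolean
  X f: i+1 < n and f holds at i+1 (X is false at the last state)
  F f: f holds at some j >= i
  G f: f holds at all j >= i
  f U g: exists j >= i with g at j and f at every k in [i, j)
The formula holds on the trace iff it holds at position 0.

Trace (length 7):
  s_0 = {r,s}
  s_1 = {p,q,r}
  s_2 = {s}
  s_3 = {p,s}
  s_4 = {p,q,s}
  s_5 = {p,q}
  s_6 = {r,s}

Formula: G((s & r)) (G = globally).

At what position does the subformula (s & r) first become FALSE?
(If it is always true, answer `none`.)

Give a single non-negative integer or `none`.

s_0={r,s}: (s & r)=True s=True r=True
s_1={p,q,r}: (s & r)=False s=False r=True
s_2={s}: (s & r)=False s=True r=False
s_3={p,s}: (s & r)=False s=True r=False
s_4={p,q,s}: (s & r)=False s=True r=False
s_5={p,q}: (s & r)=False s=False r=False
s_6={r,s}: (s & r)=True s=True r=True
G((s & r)) holds globally = False
First violation at position 1.

Answer: 1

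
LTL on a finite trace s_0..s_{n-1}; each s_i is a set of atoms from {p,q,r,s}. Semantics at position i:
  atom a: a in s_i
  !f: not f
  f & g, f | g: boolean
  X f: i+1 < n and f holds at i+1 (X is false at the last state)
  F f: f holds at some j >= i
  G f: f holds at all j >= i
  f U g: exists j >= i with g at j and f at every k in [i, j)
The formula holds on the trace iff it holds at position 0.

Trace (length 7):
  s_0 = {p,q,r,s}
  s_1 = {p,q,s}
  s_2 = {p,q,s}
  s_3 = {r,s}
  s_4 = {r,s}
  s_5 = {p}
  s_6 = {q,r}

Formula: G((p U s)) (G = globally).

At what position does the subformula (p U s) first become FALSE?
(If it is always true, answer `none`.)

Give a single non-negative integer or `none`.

Answer: 5

Derivation:
s_0={p,q,r,s}: (p U s)=True p=True s=True
s_1={p,q,s}: (p U s)=True p=True s=True
s_2={p,q,s}: (p U s)=True p=True s=True
s_3={r,s}: (p U s)=True p=False s=True
s_4={r,s}: (p U s)=True p=False s=True
s_5={p}: (p U s)=False p=True s=False
s_6={q,r}: (p U s)=False p=False s=False
G((p U s)) holds globally = False
First violation at position 5.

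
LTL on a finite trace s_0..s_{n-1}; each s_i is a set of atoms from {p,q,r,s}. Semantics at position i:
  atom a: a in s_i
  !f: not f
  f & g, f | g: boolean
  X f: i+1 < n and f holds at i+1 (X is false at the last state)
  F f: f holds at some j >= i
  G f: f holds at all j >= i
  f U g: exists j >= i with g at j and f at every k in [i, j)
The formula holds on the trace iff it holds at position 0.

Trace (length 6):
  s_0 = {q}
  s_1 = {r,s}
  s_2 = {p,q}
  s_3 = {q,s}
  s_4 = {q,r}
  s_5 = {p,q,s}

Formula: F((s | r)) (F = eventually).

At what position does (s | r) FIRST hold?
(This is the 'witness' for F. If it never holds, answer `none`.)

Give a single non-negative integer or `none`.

s_0={q}: (s | r)=False s=False r=False
s_1={r,s}: (s | r)=True s=True r=True
s_2={p,q}: (s | r)=False s=False r=False
s_3={q,s}: (s | r)=True s=True r=False
s_4={q,r}: (s | r)=True s=False r=True
s_5={p,q,s}: (s | r)=True s=True r=False
F((s | r)) holds; first witness at position 1.

Answer: 1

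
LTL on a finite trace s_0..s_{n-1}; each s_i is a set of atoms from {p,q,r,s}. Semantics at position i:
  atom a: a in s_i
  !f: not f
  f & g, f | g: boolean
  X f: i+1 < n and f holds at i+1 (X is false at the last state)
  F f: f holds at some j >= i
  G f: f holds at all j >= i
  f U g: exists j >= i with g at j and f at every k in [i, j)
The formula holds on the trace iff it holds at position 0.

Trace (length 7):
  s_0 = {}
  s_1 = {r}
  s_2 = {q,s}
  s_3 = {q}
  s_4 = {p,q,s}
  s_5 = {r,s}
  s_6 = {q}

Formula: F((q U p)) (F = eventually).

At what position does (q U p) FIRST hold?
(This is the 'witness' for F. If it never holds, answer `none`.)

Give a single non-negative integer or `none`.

s_0={}: (q U p)=False q=False p=False
s_1={r}: (q U p)=False q=False p=False
s_2={q,s}: (q U p)=True q=True p=False
s_3={q}: (q U p)=True q=True p=False
s_4={p,q,s}: (q U p)=True q=True p=True
s_5={r,s}: (q U p)=False q=False p=False
s_6={q}: (q U p)=False q=True p=False
F((q U p)) holds; first witness at position 2.

Answer: 2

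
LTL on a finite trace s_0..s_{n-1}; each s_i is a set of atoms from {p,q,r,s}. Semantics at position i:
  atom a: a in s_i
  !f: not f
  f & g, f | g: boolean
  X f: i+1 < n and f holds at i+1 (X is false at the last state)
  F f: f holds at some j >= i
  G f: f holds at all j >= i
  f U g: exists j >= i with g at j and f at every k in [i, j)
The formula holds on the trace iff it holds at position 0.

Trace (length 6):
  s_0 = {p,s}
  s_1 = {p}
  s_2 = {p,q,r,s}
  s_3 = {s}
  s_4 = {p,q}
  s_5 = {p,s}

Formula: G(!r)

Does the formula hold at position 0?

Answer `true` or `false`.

Answer: false

Derivation:
s_0={p,s}: G(!r)=False !r=True r=False
s_1={p}: G(!r)=False !r=True r=False
s_2={p,q,r,s}: G(!r)=False !r=False r=True
s_3={s}: G(!r)=True !r=True r=False
s_4={p,q}: G(!r)=True !r=True r=False
s_5={p,s}: G(!r)=True !r=True r=False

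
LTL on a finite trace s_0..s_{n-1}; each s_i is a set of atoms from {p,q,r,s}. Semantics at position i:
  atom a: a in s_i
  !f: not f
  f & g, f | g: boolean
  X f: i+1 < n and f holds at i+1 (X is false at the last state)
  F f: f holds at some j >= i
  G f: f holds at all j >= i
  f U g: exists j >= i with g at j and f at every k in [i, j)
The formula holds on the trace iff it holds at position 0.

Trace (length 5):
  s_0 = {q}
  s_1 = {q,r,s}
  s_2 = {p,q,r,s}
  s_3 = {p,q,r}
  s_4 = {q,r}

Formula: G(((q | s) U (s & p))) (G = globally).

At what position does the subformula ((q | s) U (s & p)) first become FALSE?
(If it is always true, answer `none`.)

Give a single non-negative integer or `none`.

s_0={q}: ((q | s) U (s & p))=True (q | s)=True q=True s=False (s & p)=False p=False
s_1={q,r,s}: ((q | s) U (s & p))=True (q | s)=True q=True s=True (s & p)=False p=False
s_2={p,q,r,s}: ((q | s) U (s & p))=True (q | s)=True q=True s=True (s & p)=True p=True
s_3={p,q,r}: ((q | s) U (s & p))=False (q | s)=True q=True s=False (s & p)=False p=True
s_4={q,r}: ((q | s) U (s & p))=False (q | s)=True q=True s=False (s & p)=False p=False
G(((q | s) U (s & p))) holds globally = False
First violation at position 3.

Answer: 3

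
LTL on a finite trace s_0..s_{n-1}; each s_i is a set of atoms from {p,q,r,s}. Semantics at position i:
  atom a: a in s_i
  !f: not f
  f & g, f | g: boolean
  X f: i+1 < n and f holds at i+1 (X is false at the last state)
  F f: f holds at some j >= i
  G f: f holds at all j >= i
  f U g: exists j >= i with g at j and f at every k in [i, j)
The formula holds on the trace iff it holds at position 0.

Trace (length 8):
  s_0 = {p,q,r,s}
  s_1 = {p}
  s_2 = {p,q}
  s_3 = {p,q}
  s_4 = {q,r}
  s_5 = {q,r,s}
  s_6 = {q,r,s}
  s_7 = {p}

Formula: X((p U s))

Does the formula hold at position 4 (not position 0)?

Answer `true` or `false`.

s_0={p,q,r,s}: X((p U s))=False (p U s)=True p=True s=True
s_1={p}: X((p U s))=False (p U s)=False p=True s=False
s_2={p,q}: X((p U s))=False (p U s)=False p=True s=False
s_3={p,q}: X((p U s))=False (p U s)=False p=True s=False
s_4={q,r}: X((p U s))=True (p U s)=False p=False s=False
s_5={q,r,s}: X((p U s))=True (p U s)=True p=False s=True
s_6={q,r,s}: X((p U s))=False (p U s)=True p=False s=True
s_7={p}: X((p U s))=False (p U s)=False p=True s=False
Evaluating at position 4: result = True

Answer: true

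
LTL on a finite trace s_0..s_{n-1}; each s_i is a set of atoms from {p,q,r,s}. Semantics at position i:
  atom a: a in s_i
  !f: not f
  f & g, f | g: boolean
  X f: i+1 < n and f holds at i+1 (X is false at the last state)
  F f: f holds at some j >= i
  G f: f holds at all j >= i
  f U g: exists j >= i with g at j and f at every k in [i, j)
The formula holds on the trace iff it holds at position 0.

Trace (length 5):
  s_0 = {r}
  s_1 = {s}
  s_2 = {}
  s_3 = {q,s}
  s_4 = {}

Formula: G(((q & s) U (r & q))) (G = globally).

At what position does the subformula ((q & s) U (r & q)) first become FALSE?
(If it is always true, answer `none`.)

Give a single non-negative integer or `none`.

s_0={r}: ((q & s) U (r & q))=False (q & s)=False q=False s=False (r & q)=False r=True
s_1={s}: ((q & s) U (r & q))=False (q & s)=False q=False s=True (r & q)=False r=False
s_2={}: ((q & s) U (r & q))=False (q & s)=False q=False s=False (r & q)=False r=False
s_3={q,s}: ((q & s) U (r & q))=False (q & s)=True q=True s=True (r & q)=False r=False
s_4={}: ((q & s) U (r & q))=False (q & s)=False q=False s=False (r & q)=False r=False
G(((q & s) U (r & q))) holds globally = False
First violation at position 0.

Answer: 0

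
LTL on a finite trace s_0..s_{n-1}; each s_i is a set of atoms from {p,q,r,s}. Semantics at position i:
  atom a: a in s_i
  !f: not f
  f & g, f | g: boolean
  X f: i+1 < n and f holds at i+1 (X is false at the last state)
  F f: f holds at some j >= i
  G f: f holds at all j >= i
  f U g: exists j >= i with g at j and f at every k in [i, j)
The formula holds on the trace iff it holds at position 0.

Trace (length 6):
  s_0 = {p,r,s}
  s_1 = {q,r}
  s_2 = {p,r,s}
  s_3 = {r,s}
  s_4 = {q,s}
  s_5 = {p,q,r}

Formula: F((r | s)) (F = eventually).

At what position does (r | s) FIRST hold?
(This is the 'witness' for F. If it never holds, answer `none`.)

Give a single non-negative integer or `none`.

Answer: 0

Derivation:
s_0={p,r,s}: (r | s)=True r=True s=True
s_1={q,r}: (r | s)=True r=True s=False
s_2={p,r,s}: (r | s)=True r=True s=True
s_3={r,s}: (r | s)=True r=True s=True
s_4={q,s}: (r | s)=True r=False s=True
s_5={p,q,r}: (r | s)=True r=True s=False
F((r | s)) holds; first witness at position 0.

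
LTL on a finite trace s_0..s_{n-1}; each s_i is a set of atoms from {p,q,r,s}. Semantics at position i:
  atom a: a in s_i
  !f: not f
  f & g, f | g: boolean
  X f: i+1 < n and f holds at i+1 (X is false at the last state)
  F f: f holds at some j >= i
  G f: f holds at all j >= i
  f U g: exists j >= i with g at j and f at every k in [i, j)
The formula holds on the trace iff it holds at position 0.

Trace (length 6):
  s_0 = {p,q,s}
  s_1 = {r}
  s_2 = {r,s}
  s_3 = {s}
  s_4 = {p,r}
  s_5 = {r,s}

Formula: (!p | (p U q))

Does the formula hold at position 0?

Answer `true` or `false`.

Answer: true

Derivation:
s_0={p,q,s}: (!p | (p U q))=True !p=False p=True (p U q)=True q=True
s_1={r}: (!p | (p U q))=True !p=True p=False (p U q)=False q=False
s_2={r,s}: (!p | (p U q))=True !p=True p=False (p U q)=False q=False
s_3={s}: (!p | (p U q))=True !p=True p=False (p U q)=False q=False
s_4={p,r}: (!p | (p U q))=False !p=False p=True (p U q)=False q=False
s_5={r,s}: (!p | (p U q))=True !p=True p=False (p U q)=False q=False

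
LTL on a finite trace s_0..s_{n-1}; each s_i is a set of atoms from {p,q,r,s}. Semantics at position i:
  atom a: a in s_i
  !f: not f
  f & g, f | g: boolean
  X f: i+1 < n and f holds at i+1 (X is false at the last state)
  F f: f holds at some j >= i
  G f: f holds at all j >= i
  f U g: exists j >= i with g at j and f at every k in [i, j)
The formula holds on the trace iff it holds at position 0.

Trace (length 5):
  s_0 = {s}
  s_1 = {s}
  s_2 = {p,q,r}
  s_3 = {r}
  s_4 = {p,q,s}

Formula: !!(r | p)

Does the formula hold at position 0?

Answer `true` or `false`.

Answer: false

Derivation:
s_0={s}: !!(r | p)=False !(r | p)=True (r | p)=False r=False p=False
s_1={s}: !!(r | p)=False !(r | p)=True (r | p)=False r=False p=False
s_2={p,q,r}: !!(r | p)=True !(r | p)=False (r | p)=True r=True p=True
s_3={r}: !!(r | p)=True !(r | p)=False (r | p)=True r=True p=False
s_4={p,q,s}: !!(r | p)=True !(r | p)=False (r | p)=True r=False p=True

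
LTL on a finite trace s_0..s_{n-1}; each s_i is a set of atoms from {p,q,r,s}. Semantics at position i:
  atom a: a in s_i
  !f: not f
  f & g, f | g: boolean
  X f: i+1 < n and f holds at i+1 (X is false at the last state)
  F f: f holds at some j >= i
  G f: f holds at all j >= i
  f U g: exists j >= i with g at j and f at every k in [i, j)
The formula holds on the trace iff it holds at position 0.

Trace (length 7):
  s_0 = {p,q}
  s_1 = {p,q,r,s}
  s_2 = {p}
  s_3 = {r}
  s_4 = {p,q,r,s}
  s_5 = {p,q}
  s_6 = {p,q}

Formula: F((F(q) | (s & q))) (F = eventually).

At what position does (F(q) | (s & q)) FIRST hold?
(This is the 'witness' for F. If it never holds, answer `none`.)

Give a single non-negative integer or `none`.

Answer: 0

Derivation:
s_0={p,q}: (F(q) | (s & q))=True F(q)=True q=True (s & q)=False s=False
s_1={p,q,r,s}: (F(q) | (s & q))=True F(q)=True q=True (s & q)=True s=True
s_2={p}: (F(q) | (s & q))=True F(q)=True q=False (s & q)=False s=False
s_3={r}: (F(q) | (s & q))=True F(q)=True q=False (s & q)=False s=False
s_4={p,q,r,s}: (F(q) | (s & q))=True F(q)=True q=True (s & q)=True s=True
s_5={p,q}: (F(q) | (s & q))=True F(q)=True q=True (s & q)=False s=False
s_6={p,q}: (F(q) | (s & q))=True F(q)=True q=True (s & q)=False s=False
F((F(q) | (s & q))) holds; first witness at position 0.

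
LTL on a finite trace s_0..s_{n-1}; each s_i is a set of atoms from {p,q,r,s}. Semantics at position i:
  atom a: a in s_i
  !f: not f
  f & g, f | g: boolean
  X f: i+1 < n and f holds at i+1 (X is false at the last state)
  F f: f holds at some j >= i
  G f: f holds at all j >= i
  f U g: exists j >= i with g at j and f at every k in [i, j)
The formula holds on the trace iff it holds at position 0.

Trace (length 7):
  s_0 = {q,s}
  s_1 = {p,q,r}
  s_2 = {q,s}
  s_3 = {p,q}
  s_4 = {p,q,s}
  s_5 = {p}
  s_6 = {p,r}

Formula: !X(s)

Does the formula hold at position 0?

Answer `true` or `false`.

s_0={q,s}: !X(s)=True X(s)=False s=True
s_1={p,q,r}: !X(s)=False X(s)=True s=False
s_2={q,s}: !X(s)=True X(s)=False s=True
s_3={p,q}: !X(s)=False X(s)=True s=False
s_4={p,q,s}: !X(s)=True X(s)=False s=True
s_5={p}: !X(s)=True X(s)=False s=False
s_6={p,r}: !X(s)=True X(s)=False s=False

Answer: true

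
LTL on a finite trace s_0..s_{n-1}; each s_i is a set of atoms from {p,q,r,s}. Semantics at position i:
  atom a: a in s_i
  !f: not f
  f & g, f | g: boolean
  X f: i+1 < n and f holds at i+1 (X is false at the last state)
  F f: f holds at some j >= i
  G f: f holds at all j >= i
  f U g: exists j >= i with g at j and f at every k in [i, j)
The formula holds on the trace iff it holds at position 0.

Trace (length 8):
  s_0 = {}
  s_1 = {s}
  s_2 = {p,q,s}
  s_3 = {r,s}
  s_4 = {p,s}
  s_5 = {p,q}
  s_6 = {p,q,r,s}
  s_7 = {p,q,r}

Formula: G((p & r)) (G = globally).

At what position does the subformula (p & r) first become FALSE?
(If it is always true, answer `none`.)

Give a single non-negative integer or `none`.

s_0={}: (p & r)=False p=False r=False
s_1={s}: (p & r)=False p=False r=False
s_2={p,q,s}: (p & r)=False p=True r=False
s_3={r,s}: (p & r)=False p=False r=True
s_4={p,s}: (p & r)=False p=True r=False
s_5={p,q}: (p & r)=False p=True r=False
s_6={p,q,r,s}: (p & r)=True p=True r=True
s_7={p,q,r}: (p & r)=True p=True r=True
G((p & r)) holds globally = False
First violation at position 0.

Answer: 0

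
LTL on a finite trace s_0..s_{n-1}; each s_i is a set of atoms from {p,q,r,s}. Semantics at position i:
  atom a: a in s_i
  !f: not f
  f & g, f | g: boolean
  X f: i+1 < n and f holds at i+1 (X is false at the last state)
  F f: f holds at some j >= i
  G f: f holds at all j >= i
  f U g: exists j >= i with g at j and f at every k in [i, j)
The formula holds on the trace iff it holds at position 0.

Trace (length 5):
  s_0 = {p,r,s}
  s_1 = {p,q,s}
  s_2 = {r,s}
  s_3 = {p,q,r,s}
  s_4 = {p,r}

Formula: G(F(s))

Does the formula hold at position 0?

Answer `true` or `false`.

Answer: false

Derivation:
s_0={p,r,s}: G(F(s))=False F(s)=True s=True
s_1={p,q,s}: G(F(s))=False F(s)=True s=True
s_2={r,s}: G(F(s))=False F(s)=True s=True
s_3={p,q,r,s}: G(F(s))=False F(s)=True s=True
s_4={p,r}: G(F(s))=False F(s)=False s=False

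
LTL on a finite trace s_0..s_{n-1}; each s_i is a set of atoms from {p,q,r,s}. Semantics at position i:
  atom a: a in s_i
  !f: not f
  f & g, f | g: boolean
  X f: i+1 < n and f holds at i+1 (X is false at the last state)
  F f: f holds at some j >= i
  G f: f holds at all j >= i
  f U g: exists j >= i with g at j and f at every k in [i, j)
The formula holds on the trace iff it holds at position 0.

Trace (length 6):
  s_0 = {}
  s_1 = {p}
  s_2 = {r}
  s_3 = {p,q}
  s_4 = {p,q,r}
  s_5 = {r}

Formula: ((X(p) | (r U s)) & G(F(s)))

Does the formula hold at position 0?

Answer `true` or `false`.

s_0={}: ((X(p) | (r U s)) & G(F(s)))=False (X(p) | (r U s))=True X(p)=True p=False (r U s)=False r=False s=False G(F(s))=False F(s)=False
s_1={p}: ((X(p) | (r U s)) & G(F(s)))=False (X(p) | (r U s))=False X(p)=False p=True (r U s)=False r=False s=False G(F(s))=False F(s)=False
s_2={r}: ((X(p) | (r U s)) & G(F(s)))=False (X(p) | (r U s))=True X(p)=True p=False (r U s)=False r=True s=False G(F(s))=False F(s)=False
s_3={p,q}: ((X(p) | (r U s)) & G(F(s)))=False (X(p) | (r U s))=True X(p)=True p=True (r U s)=False r=False s=False G(F(s))=False F(s)=False
s_4={p,q,r}: ((X(p) | (r U s)) & G(F(s)))=False (X(p) | (r U s))=False X(p)=False p=True (r U s)=False r=True s=False G(F(s))=False F(s)=False
s_5={r}: ((X(p) | (r U s)) & G(F(s)))=False (X(p) | (r U s))=False X(p)=False p=False (r U s)=False r=True s=False G(F(s))=False F(s)=False

Answer: false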